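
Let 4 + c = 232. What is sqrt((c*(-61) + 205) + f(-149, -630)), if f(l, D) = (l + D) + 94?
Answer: 2*I*sqrt(3597) ≈ 119.95*I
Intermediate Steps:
c = 228 (c = -4 + 232 = 228)
f(l, D) = 94 + D + l (f(l, D) = (D + l) + 94 = 94 + D + l)
sqrt((c*(-61) + 205) + f(-149, -630)) = sqrt((228*(-61) + 205) + (94 - 630 - 149)) = sqrt((-13908 + 205) - 685) = sqrt(-13703 - 685) = sqrt(-14388) = 2*I*sqrt(3597)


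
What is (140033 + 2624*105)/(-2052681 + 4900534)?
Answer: 415553/2847853 ≈ 0.14592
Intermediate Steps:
(140033 + 2624*105)/(-2052681 + 4900534) = (140033 + 275520)/2847853 = 415553*(1/2847853) = 415553/2847853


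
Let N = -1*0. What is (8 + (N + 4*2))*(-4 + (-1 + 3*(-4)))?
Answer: -272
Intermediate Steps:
N = 0
(8 + (N + 4*2))*(-4 + (-1 + 3*(-4))) = (8 + (0 + 4*2))*(-4 + (-1 + 3*(-4))) = (8 + (0 + 8))*(-4 + (-1 - 12)) = (8 + 8)*(-4 - 13) = 16*(-17) = -272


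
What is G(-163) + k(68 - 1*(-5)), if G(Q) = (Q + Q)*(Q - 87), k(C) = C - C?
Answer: 81500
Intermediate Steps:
k(C) = 0
G(Q) = 2*Q*(-87 + Q) (G(Q) = (2*Q)*(-87 + Q) = 2*Q*(-87 + Q))
G(-163) + k(68 - 1*(-5)) = 2*(-163)*(-87 - 163) + 0 = 2*(-163)*(-250) + 0 = 81500 + 0 = 81500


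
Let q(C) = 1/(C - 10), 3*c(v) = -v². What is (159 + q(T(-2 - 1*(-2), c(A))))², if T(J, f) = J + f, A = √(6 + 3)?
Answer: 4268356/169 ≈ 25257.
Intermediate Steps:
A = 3 (A = √9 = 3)
c(v) = -v²/3 (c(v) = (-v²)/3 = -v²/3)
q(C) = 1/(-10 + C)
(159 + q(T(-2 - 1*(-2), c(A))))² = (159 + 1/(-10 + ((-2 - 1*(-2)) - ⅓*3²)))² = (159 + 1/(-10 + ((-2 + 2) - ⅓*9)))² = (159 + 1/(-10 + (0 - 3)))² = (159 + 1/(-10 - 3))² = (159 + 1/(-13))² = (159 - 1/13)² = (2066/13)² = 4268356/169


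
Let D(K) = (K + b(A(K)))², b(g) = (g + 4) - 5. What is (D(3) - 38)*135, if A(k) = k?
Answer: -1755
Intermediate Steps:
b(g) = -1 + g (b(g) = (4 + g) - 5 = -1 + g)
D(K) = (-1 + 2*K)² (D(K) = (K + (-1 + K))² = (-1 + 2*K)²)
(D(3) - 38)*135 = ((-1 + 2*3)² - 38)*135 = ((-1 + 6)² - 38)*135 = (5² - 38)*135 = (25 - 38)*135 = -13*135 = -1755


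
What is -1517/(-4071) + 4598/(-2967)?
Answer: -206051/175053 ≈ -1.1771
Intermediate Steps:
-1517/(-4071) + 4598/(-2967) = -1517*(-1/4071) + 4598*(-1/2967) = 1517/4071 - 4598/2967 = -206051/175053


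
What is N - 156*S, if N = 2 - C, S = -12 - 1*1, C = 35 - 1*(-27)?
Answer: 1968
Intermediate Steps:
C = 62 (C = 35 + 27 = 62)
S = -13 (S = -12 - 1 = -13)
N = -60 (N = 2 - 1*62 = 2 - 62 = -60)
N - 156*S = -60 - 156*(-13) = -60 + 2028 = 1968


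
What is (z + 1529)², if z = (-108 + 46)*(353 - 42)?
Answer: 315169009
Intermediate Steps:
z = -19282 (z = -62*311 = -19282)
(z + 1529)² = (-19282 + 1529)² = (-17753)² = 315169009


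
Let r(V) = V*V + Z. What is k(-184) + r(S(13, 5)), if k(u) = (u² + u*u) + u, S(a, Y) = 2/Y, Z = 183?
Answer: 1692779/25 ≈ 67711.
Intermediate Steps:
r(V) = 183 + V² (r(V) = V*V + 183 = V² + 183 = 183 + V²)
k(u) = u + 2*u² (k(u) = (u² + u²) + u = 2*u² + u = u + 2*u²)
k(-184) + r(S(13, 5)) = -184*(1 + 2*(-184)) + (183 + (2/5)²) = -184*(1 - 368) + (183 + (2*(⅕))²) = -184*(-367) + (183 + (⅖)²) = 67528 + (183 + 4/25) = 67528 + 4579/25 = 1692779/25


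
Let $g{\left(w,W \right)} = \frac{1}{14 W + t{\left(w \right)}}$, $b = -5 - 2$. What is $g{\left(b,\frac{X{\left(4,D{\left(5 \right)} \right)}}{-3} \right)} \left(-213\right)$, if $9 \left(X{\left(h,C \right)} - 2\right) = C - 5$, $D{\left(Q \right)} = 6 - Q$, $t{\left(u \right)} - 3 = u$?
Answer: $\frac{5751}{304} \approx 18.918$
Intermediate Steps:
$b = -7$
$t{\left(u \right)} = 3 + u$
$X{\left(h,C \right)} = \frac{13}{9} + \frac{C}{9}$ ($X{\left(h,C \right)} = 2 + \frac{C - 5}{9} = 2 + \frac{-5 + C}{9} = 2 + \left(- \frac{5}{9} + \frac{C}{9}\right) = \frac{13}{9} + \frac{C}{9}$)
$g{\left(w,W \right)} = \frac{1}{3 + w + 14 W}$ ($g{\left(w,W \right)} = \frac{1}{14 W + \left(3 + w\right)} = \frac{1}{3 + w + 14 W}$)
$g{\left(b,\frac{X{\left(4,D{\left(5 \right)} \right)}}{-3} \right)} \left(-213\right) = \frac{1}{3 - 7 + 14 \frac{\frac{13}{9} + \frac{6 - 5}{9}}{-3}} \left(-213\right) = \frac{1}{3 - 7 + 14 \left(\frac{13}{9} + \frac{6 - 5}{9}\right) \left(- \frac{1}{3}\right)} \left(-213\right) = \frac{1}{3 - 7 + 14 \left(\frac{13}{9} + \frac{1}{9} \cdot 1\right) \left(- \frac{1}{3}\right)} \left(-213\right) = \frac{1}{3 - 7 + 14 \left(\frac{13}{9} + \frac{1}{9}\right) \left(- \frac{1}{3}\right)} \left(-213\right) = \frac{1}{3 - 7 + 14 \cdot \frac{14}{9} \left(- \frac{1}{3}\right)} \left(-213\right) = \frac{1}{3 - 7 + 14 \left(- \frac{14}{27}\right)} \left(-213\right) = \frac{1}{3 - 7 - \frac{196}{27}} \left(-213\right) = \frac{1}{- \frac{304}{27}} \left(-213\right) = \left(- \frac{27}{304}\right) \left(-213\right) = \frac{5751}{304}$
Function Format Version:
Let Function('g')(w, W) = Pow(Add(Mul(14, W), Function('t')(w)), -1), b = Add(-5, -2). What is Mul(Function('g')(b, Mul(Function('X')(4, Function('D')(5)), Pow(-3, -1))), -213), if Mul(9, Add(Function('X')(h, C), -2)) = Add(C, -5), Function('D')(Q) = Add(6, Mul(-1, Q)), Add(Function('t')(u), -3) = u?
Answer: Rational(5751, 304) ≈ 18.918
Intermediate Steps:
b = -7
Function('t')(u) = Add(3, u)
Function('X')(h, C) = Add(Rational(13, 9), Mul(Rational(1, 9), C)) (Function('X')(h, C) = Add(2, Mul(Rational(1, 9), Add(C, -5))) = Add(2, Mul(Rational(1, 9), Add(-5, C))) = Add(2, Add(Rational(-5, 9), Mul(Rational(1, 9), C))) = Add(Rational(13, 9), Mul(Rational(1, 9), C)))
Function('g')(w, W) = Pow(Add(3, w, Mul(14, W)), -1) (Function('g')(w, W) = Pow(Add(Mul(14, W), Add(3, w)), -1) = Pow(Add(3, w, Mul(14, W)), -1))
Mul(Function('g')(b, Mul(Function('X')(4, Function('D')(5)), Pow(-3, -1))), -213) = Mul(Pow(Add(3, -7, Mul(14, Mul(Add(Rational(13, 9), Mul(Rational(1, 9), Add(6, Mul(-1, 5)))), Pow(-3, -1)))), -1), -213) = Mul(Pow(Add(3, -7, Mul(14, Mul(Add(Rational(13, 9), Mul(Rational(1, 9), Add(6, -5))), Rational(-1, 3)))), -1), -213) = Mul(Pow(Add(3, -7, Mul(14, Mul(Add(Rational(13, 9), Mul(Rational(1, 9), 1)), Rational(-1, 3)))), -1), -213) = Mul(Pow(Add(3, -7, Mul(14, Mul(Add(Rational(13, 9), Rational(1, 9)), Rational(-1, 3)))), -1), -213) = Mul(Pow(Add(3, -7, Mul(14, Mul(Rational(14, 9), Rational(-1, 3)))), -1), -213) = Mul(Pow(Add(3, -7, Mul(14, Rational(-14, 27))), -1), -213) = Mul(Pow(Add(3, -7, Rational(-196, 27)), -1), -213) = Mul(Pow(Rational(-304, 27), -1), -213) = Mul(Rational(-27, 304), -213) = Rational(5751, 304)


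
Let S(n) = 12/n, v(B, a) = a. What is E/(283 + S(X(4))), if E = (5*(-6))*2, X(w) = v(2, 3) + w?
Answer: -420/1993 ≈ -0.21074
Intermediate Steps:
X(w) = 3 + w
E = -60 (E = -30*2 = -60)
E/(283 + S(X(4))) = -60/(283 + 12/(3 + 4)) = -60/(283 + 12/7) = -60/1993/7 = -60*7/1993 = -420/1993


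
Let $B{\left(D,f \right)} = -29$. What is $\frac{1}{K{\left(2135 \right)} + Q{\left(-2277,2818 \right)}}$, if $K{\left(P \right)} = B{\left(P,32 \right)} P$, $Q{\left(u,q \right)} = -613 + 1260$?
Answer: $- \frac{1}{61268} \approx -1.6322 \cdot 10^{-5}$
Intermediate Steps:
$Q{\left(u,q \right)} = 647$
$K{\left(P \right)} = - 29 P$
$\frac{1}{K{\left(2135 \right)} + Q{\left(-2277,2818 \right)}} = \frac{1}{\left(-29\right) 2135 + 647} = \frac{1}{-61915 + 647} = \frac{1}{-61268} = - \frac{1}{61268}$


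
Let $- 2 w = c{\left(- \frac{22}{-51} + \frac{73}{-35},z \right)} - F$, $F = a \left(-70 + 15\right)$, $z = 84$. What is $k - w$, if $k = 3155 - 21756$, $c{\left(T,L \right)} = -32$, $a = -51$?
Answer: $- \frac{40039}{2} \approx -20020.0$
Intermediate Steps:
$F = 2805$ ($F = - 51 \left(-70 + 15\right) = \left(-51\right) \left(-55\right) = 2805$)
$k = -18601$ ($k = 3155 - 21756 = -18601$)
$w = \frac{2837}{2}$ ($w = - \frac{-32 - 2805}{2} = \left(- \frac{1}{2}\right) \left(-2837\right) = \frac{2837}{2} \approx 1418.5$)
$k - w = -18601 - \frac{2837}{2} = - \frac{40039}{2}$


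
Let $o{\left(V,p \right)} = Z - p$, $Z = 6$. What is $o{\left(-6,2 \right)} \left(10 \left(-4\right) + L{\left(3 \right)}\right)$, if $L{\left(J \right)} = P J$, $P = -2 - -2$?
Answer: $-160$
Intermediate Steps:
$o{\left(V,p \right)} = 6 - p$
$P = 0$ ($P = -2 + 2 = 0$)
$L{\left(J \right)} = 0$ ($L{\left(J \right)} = 0 J = 0$)
$o{\left(-6,2 \right)} \left(10 \left(-4\right) + L{\left(3 \right)}\right) = \left(6 - 2\right) \left(10 \left(-4\right) + 0\right) = \left(6 - 2\right) \left(-40 + 0\right) = 4 \left(-40\right) = -160$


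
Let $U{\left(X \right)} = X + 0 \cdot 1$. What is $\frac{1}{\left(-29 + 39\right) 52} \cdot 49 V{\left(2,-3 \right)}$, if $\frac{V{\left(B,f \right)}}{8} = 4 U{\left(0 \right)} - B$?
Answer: $- \frac{98}{65} \approx -1.5077$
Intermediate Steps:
$U{\left(X \right)} = X$ ($U{\left(X \right)} = X + 0 = X$)
$V{\left(B,f \right)} = - 8 B$ ($V{\left(B,f \right)} = 8 \left(4 \cdot 0 - B\right) = 8 \left(0 - B\right) = 8 \left(- B\right) = - 8 B$)
$\frac{1}{\left(-29 + 39\right) 52} \cdot 49 V{\left(2,-3 \right)} = \frac{1}{\left(-29 + 39\right) 52} \cdot 49 \left(\left(-8\right) 2\right) = \frac{1}{10} \cdot \frac{1}{52} \cdot 49 \left(-16\right) = \frac{1}{520} \cdot 49 \left(-16\right) = \frac{49}{520} \left(-16\right) = - \frac{98}{65}$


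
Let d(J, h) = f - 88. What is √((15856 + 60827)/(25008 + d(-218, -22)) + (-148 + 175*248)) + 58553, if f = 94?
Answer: 58553 + √3007189225106/8338 ≈ 58761.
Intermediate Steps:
d(J, h) = 6 (d(J, h) = 94 - 88 = 6)
√((15856 + 60827)/(25008 + d(-218, -22)) + (-148 + 175*248)) + 58553 = √((15856 + 60827)/(25008 + 6) + (-148 + 175*248)) + 58553 = √(76683/25014 + (-148 + 43400)) + 58553 = √(76683*(1/25014) + 43252) + 58553 = √(25561/8338 + 43252) + 58553 = √(360660737/8338) + 58553 = √3007189225106/8338 + 58553 = 58553 + √3007189225106/8338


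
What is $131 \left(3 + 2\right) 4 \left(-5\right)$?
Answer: $-13100$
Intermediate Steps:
$131 \left(3 + 2\right) 4 \left(-5\right) = 131 \cdot 5 \cdot 4 \left(-5\right) = 131 \cdot 20 \left(-5\right) = 131 \left(-100\right) = -13100$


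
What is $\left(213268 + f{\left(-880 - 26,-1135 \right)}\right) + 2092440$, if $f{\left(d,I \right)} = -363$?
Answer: $2305345$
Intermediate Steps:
$\left(213268 + f{\left(-880 - 26,-1135 \right)}\right) + 2092440 = \left(213268 - 363\right) + 2092440 = 212905 + 2092440 = 2305345$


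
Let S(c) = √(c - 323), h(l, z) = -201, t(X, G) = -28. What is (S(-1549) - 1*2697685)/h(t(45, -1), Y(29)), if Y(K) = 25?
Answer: 2697685/201 - 4*I*√13/67 ≈ 13421.0 - 0.21526*I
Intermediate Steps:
S(c) = √(-323 + c)
(S(-1549) - 1*2697685)/h(t(45, -1), Y(29)) = (√(-323 - 1549) - 1*2697685)/(-201) = (√(-1872) - 2697685)*(-1/201) = (12*I*√13 - 2697685)*(-1/201) = (-2697685 + 12*I*√13)*(-1/201) = 2697685/201 - 4*I*√13/67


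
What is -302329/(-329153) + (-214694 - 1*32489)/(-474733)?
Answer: 224886579156/156259791149 ≈ 1.4392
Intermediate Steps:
-302329/(-329153) + (-214694 - 1*32489)/(-474733) = -302329*(-1/329153) + (-214694 - 32489)*(-1/474733) = 302329/329153 - 247183*(-1/474733) = 302329/329153 + 247183/474733 = 224886579156/156259791149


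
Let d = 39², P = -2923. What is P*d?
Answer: -4445883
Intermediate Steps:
d = 1521
P*d = -2923*1521 = -4445883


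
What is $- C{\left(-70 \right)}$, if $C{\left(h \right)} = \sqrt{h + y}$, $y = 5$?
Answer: $- i \sqrt{65} \approx - 8.0623 i$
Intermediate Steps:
$C{\left(h \right)} = \sqrt{5 + h}$ ($C{\left(h \right)} = \sqrt{h + 5} = \sqrt{5 + h}$)
$- C{\left(-70 \right)} = - \sqrt{5 - 70} = - \sqrt{-65} = - i \sqrt{65}$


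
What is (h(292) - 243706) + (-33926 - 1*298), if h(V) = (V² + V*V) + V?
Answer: -107110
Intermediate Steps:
h(V) = V + 2*V² (h(V) = (V² + V²) + V = 2*V² + V = V + 2*V²)
(h(292) - 243706) + (-33926 - 1*298) = (292*(1 + 2*292) - 243706) + (-33926 - 1*298) = (292*(1 + 584) - 243706) + (-33926 - 298) = (292*585 - 243706) - 34224 = (170820 - 243706) - 34224 = -72886 - 34224 = -107110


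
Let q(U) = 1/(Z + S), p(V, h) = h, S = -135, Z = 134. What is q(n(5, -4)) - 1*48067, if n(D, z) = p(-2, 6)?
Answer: -48068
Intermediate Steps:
n(D, z) = 6
q(U) = -1 (q(U) = 1/(134 - 135) = 1/(-1) = -1)
q(n(5, -4)) - 1*48067 = -1 - 1*48067 = -1 - 48067 = -48068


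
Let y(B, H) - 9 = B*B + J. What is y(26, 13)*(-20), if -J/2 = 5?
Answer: -13500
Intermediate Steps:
J = -10 (J = -2*5 = -10)
y(B, H) = -1 + B² (y(B, H) = 9 + (B*B - 10) = 9 + (B² - 10) = 9 + (-10 + B²) = -1 + B²)
y(26, 13)*(-20) = (-1 + 26²)*(-20) = (-1 + 676)*(-20) = 675*(-20) = -13500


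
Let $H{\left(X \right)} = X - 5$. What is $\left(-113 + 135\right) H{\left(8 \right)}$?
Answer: $66$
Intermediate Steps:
$H{\left(X \right)} = -5 + X$
$\left(-113 + 135\right) H{\left(8 \right)} = \left(-113 + 135\right) \left(-5 + 8\right) = 22 \cdot 3 = 66$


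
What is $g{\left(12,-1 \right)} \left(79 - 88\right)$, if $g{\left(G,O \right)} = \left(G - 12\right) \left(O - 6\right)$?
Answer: $0$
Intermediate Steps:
$g{\left(G,O \right)} = \left(-12 + G\right) \left(-6 + O\right)$ ($g{\left(G,O \right)} = \left(G - 12\right) \left(-6 + O\right) = \left(-12 + G\right) \left(-6 + O\right)$)
$g{\left(12,-1 \right)} \left(79 - 88\right) = \left(72 - -12 - 72 + 12 \left(-1\right)\right) \left(79 - 88\right) = \left(72 + 12 - 72 - 12\right) \left(-9\right) = 0 \left(-9\right) = 0$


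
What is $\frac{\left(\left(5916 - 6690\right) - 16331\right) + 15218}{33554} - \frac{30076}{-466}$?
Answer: $\frac{504145381}{7818082} \approx 64.484$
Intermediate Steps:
$\frac{\left(\left(5916 - 6690\right) - 16331\right) + 15218}{33554} - \frac{30076}{-466} = \left(\left(\left(5916 - 6690\right) - 16331\right) + 15218\right) \frac{1}{33554} - - \frac{15038}{233} = \left(\left(-774 - 16331\right) + 15218\right) \frac{1}{33554} + \frac{15038}{233} = \left(-17105 + 15218\right) \frac{1}{33554} + \frac{15038}{233} = \left(-1887\right) \frac{1}{33554} + \frac{15038}{233} = - \frac{1887}{33554} + \frac{15038}{233} = \frac{504145381}{7818082}$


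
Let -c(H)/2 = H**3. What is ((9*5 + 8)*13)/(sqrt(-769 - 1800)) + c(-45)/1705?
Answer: 36450/341 - 689*I*sqrt(2569)/2569 ≈ 106.89 - 13.594*I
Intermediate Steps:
c(H) = -2*H**3
((9*5 + 8)*13)/(sqrt(-769 - 1800)) + c(-45)/1705 = ((9*5 + 8)*13)/(sqrt(-769 - 1800)) - 2*(-45)**3/1705 = ((45 + 8)*13)/(sqrt(-2569)) - 2*(-91125)*(1/1705) = (53*13)/((I*sqrt(2569))) + 182250*(1/1705) = 689*(-I*sqrt(2569)/2569) + 36450/341 = -689*I*sqrt(2569)/2569 + 36450/341 = 36450/341 - 689*I*sqrt(2569)/2569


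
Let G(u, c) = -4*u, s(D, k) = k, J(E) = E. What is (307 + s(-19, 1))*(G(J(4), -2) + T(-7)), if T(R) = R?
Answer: -7084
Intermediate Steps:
(307 + s(-19, 1))*(G(J(4), -2) + T(-7)) = (307 + 1)*(-4*4 - 7) = 308*(-16 - 7) = 308*(-23) = -7084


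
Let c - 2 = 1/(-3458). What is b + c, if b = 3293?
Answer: 11394109/3458 ≈ 3295.0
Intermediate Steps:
c = 6915/3458 (c = 2 + 1/(-3458) = 2 - 1/3458 = 6915/3458 ≈ 1.9997)
b + c = 3293 + 6915/3458 = 11394109/3458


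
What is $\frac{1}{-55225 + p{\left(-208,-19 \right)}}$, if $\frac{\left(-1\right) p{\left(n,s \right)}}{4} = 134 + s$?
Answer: $- \frac{1}{55685} \approx -1.7958 \cdot 10^{-5}$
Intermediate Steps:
$p{\left(n,s \right)} = -536 - 4 s$ ($p{\left(n,s \right)} = - 4 \left(134 + s\right) = -536 - 4 s$)
$\frac{1}{-55225 + p{\left(-208,-19 \right)}} = \frac{1}{-55225 - 460} = \frac{1}{-55685} = - \frac{1}{55685}$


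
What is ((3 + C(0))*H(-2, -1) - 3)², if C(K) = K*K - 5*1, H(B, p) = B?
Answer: 1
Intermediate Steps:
C(K) = -5 + K² (C(K) = K² - 5 = -5 + K²)
((3 + C(0))*H(-2, -1) - 3)² = ((3 + (-5 + 0²))*(-2) - 3)² = ((3 + (-5 + 0))*(-2) - 3)² = ((3 - 5)*(-2) - 3)² = (-2*(-2) - 3)² = (4 - 3)² = 1² = 1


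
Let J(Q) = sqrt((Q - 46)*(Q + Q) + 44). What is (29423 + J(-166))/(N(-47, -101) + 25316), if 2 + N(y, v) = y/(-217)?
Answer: 6384791/5493185 + 434*sqrt(17607)/5493185 ≈ 1.1728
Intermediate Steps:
N(y, v) = -2 - y/217 (N(y, v) = -2 + y/(-217) = -2 + y*(-1/217) = -2 - y/217)
J(Q) = sqrt(44 + 2*Q*(-46 + Q)) (J(Q) = sqrt((-46 + Q)*(2*Q) + 44) = sqrt(2*Q*(-46 + Q) + 44) = sqrt(44 + 2*Q*(-46 + Q)))
(29423 + J(-166))/(N(-47, -101) + 25316) = (29423 + sqrt(44 - 92*(-166) + 2*(-166)**2))/((-2 - 1/217*(-47)) + 25316) = (29423 + sqrt(44 + 15272 + 2*27556))/((-2 + 47/217) + 25316) = (29423 + sqrt(44 + 15272 + 55112))/(-387/217 + 25316) = (29423 + sqrt(70428))/(5493185/217) = (29423 + 2*sqrt(17607))*(217/5493185) = 6384791/5493185 + 434*sqrt(17607)/5493185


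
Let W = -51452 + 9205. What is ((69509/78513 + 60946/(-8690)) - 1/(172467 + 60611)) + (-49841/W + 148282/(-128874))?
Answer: -146680142963969172784207/24050345172561233444930 ≈ -6.0989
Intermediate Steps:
W = -42247
((69509/78513 + 60946/(-8690)) - 1/(172467 + 60611)) + (-49841/W + 148282/(-128874)) = ((69509/78513 + 60946/(-8690)) - 1/(172467 + 60611)) + (-49841/(-42247) + 148282/(-128874)) = ((69509*(1/78513) + 60946*(-1/8690)) - 1/233078) + (-49841*(-1/42247) + 148282*(-1/128874)) = ((69509/78513 - 30473/4345) - 1*1/233078) + (49841/42247 - 74141/64437) = (-2090510044/341138985 - 1/233078) + 79369690/2722269939 = -487252241174417/79511992345830 + 79369690/2722269939 = -146680142963969172784207/24050345172561233444930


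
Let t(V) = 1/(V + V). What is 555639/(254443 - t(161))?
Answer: 59638586/27310215 ≈ 2.1837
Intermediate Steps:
t(V) = 1/(2*V)
555639/(254443 - t(161)) = 555639/(254443 - 1/(2*161)) = 555639/(254443 - 1*1/322) = 555639/(254443 - 1/322) = 555639/(81930645/322) = 555639*(322/81930645) = 59638586/27310215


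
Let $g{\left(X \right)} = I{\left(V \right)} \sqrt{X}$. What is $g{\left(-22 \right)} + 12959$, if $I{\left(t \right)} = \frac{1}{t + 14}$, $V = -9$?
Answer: $12959 + \frac{i \sqrt{22}}{5} \approx 12959.0 + 0.93808 i$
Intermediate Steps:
$I{\left(t \right)} = \frac{1}{14 + t}$
$g{\left(X \right)} = \frac{\sqrt{X}}{5}$ ($g{\left(X \right)} = \frac{\sqrt{X}}{14 - 9} = \frac{\sqrt{X}}{5}$)
$g{\left(-22 \right)} + 12959 = \frac{\sqrt{-22}}{5} + 12959 = \frac{i \sqrt{22}}{5} + 12959 = 12959 + \frac{i \sqrt{22}}{5}$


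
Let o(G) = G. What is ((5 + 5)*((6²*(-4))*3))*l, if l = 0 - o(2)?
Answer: 8640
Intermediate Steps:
l = -2 (l = 0 - 1*2 = 0 - 2 = -2)
((5 + 5)*((6²*(-4))*3))*l = ((5 + 5)*((6²*(-4))*3))*(-2) = (10*((36*(-4))*3))*(-2) = (10*(-144*3))*(-2) = (10*(-432))*(-2) = -4320*(-2) = 8640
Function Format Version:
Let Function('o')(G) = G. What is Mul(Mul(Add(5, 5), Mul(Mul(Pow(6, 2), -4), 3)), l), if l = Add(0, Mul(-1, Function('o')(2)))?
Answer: 8640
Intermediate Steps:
l = -2 (l = Add(0, Mul(-1, 2)) = Add(0, -2) = -2)
Mul(Mul(Add(5, 5), Mul(Mul(Pow(6, 2), -4), 3)), l) = Mul(Mul(Add(5, 5), Mul(Mul(Pow(6, 2), -4), 3)), -2) = Mul(Mul(10, Mul(Mul(36, -4), 3)), -2) = Mul(Mul(10, Mul(-144, 3)), -2) = Mul(Mul(10, -432), -2) = Mul(-4320, -2) = 8640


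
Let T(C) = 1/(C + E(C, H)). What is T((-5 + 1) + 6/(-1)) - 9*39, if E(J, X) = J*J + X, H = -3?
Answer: -30536/87 ≈ -350.99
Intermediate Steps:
E(J, X) = X + J**2 (E(J, X) = J**2 + X = X + J**2)
T(C) = 1/(-3 + C + C**2) (T(C) = 1/(C + (-3 + C**2)) = 1/(-3 + C + C**2))
T((-5 + 1) + 6/(-1)) - 9*39 = 1/(-3 + ((-5 + 1) + 6/(-1)) + ((-5 + 1) + 6/(-1))**2) - 9*39 = 1/(-3 + (-4 + 6*(-1)) + (-4 + 6*(-1))**2) - 351 = 1/(-3 + (-4 - 6) + (-4 - 6)**2) - 351 = 1/(-3 - 10 + (-10)**2) - 351 = 1/(-3 - 10 + 100) - 351 = 1/87 - 351 = -30536/87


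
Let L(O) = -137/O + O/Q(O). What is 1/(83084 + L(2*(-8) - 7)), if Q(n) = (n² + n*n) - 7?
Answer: 24173/2008532990 ≈ 1.2035e-5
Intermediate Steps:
Q(n) = -7 + 2*n² (Q(n) = (n² + n²) - 7 = 2*n² - 7 = -7 + 2*n²)
L(O) = -137/O + O/(-7 + 2*O²)
1/(83084 + L(2*(-8) - 7)) = 1/(83084 + 7*(137 - 39*(2*(-8) - 7)²)/((2*(-8) - 7)*(-7 + 2*(2*(-8) - 7)²))) = 1/(83084 + 7*(137 - 39*(-16 - 7)²)/((-16 - 7)*(-7 + 2*(-16 - 7)²))) = 1/(83084 + 7*(137 - 39*(-23)²)/(-23*(-7 + 2*(-23)²))) = 1/(83084 + 7*(-1/23)*(137 - 39*529)/(-7 + 2*529)) = 1/(83084 + 7*(-1/23)*(137 - 20631)/(-7 + 1058)) = 1/(83084 + 7*(-1/23)*(-20494)/1051) = 1/(83084 + 7*(-1/23)*(1/1051)*(-20494)) = 1/(83084 + 143458/24173) = 1/(2008532990/24173) = 24173/2008532990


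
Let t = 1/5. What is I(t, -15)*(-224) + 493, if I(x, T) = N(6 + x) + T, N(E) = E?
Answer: 12321/5 ≈ 2464.2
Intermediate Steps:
t = ⅕ ≈ 0.20000
I(x, T) = 6 + T + x (I(x, T) = (6 + x) + T = 6 + T + x)
I(t, -15)*(-224) + 493 = (6 - 15 + ⅕)*(-224) + 493 = -44/5*(-224) + 493 = 9856/5 + 493 = 12321/5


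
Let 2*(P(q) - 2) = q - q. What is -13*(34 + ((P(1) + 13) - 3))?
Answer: -598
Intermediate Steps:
P(q) = 2 (P(q) = 2 + (q - q)/2 = 2 + (1/2)*0 = 2 + 0 = 2)
-13*(34 + ((P(1) + 13) - 3)) = -13*(34 + ((2 + 13) - 3)) = -13*(34 + (15 - 3)) = -13*(34 + 12) = -13*46 = -598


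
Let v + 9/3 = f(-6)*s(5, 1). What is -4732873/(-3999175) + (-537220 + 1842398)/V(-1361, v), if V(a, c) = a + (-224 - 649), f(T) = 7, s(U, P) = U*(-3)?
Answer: -2604530994934/4467078475 ≈ -583.05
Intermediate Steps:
s(U, P) = -3*U
v = -108 (v = -3 + 7*(-3*5) = -3 + 7*(-15) = -3 - 105 = -108)
V(a, c) = -873 + a (V(a, c) = a - 873 = -873 + a)
-4732873/(-3999175) + (-537220 + 1842398)/V(-1361, v) = -4732873/(-3999175) + (-537220 + 1842398)/(-873 - 1361) = -4732873*(-1/3999175) + 1305178/(-2234) = 4732873/3999175 + 1305178*(-1/2234) = 4732873/3999175 - 652589/1117 = -2604530994934/4467078475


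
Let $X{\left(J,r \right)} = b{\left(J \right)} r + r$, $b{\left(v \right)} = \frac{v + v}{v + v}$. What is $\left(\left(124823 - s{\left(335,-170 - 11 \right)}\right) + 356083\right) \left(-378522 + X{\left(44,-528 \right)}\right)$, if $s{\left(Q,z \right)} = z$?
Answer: $-182610041286$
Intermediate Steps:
$b{\left(v \right)} = 1$ ($b{\left(v \right)} = \frac{2 v}{2 v} = 2 v \frac{1}{2 v} = 1$)
$X{\left(J,r \right)} = 2 r$ ($X{\left(J,r \right)} = 1 r + r = r + r = 2 r$)
$\left(\left(124823 - s{\left(335,-170 - 11 \right)}\right) + 356083\right) \left(-378522 + X{\left(44,-528 \right)}\right) = \left(\left(124823 - \left(-170 - 11\right)\right) + 356083\right) \left(-378522 + 2 \left(-528\right)\right) = \left(\left(124823 - \left(-170 - 11\right)\right) + 356083\right) \left(-378522 - 1056\right) = \left(\left(124823 - -181\right) + 356083\right) \left(-379578\right) = \left(\left(124823 + 181\right) + 356083\right) \left(-379578\right) = \left(125004 + 356083\right) \left(-379578\right) = 481087 \left(-379578\right) = -182610041286$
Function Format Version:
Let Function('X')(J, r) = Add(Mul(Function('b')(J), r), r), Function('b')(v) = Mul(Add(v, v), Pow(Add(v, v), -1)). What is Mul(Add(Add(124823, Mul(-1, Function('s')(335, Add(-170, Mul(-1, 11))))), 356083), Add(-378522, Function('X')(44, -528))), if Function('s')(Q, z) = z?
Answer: -182610041286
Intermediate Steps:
Function('b')(v) = 1 (Function('b')(v) = Mul(Mul(2, v), Pow(Mul(2, v), -1)) = Mul(Mul(2, v), Mul(Rational(1, 2), Pow(v, -1))) = 1)
Function('X')(J, r) = Mul(2, r) (Function('X')(J, r) = Add(Mul(1, r), r) = Add(r, r) = Mul(2, r))
Mul(Add(Add(124823, Mul(-1, Function('s')(335, Add(-170, Mul(-1, 11))))), 356083), Add(-378522, Function('X')(44, -528))) = Mul(Add(Add(124823, Mul(-1, Add(-170, Mul(-1, 11)))), 356083), Add(-378522, Mul(2, -528))) = Mul(Add(Add(124823, Mul(-1, Add(-170, -11))), 356083), Add(-378522, -1056)) = Mul(Add(Add(124823, Mul(-1, -181)), 356083), -379578) = Mul(Add(Add(124823, 181), 356083), -379578) = Mul(Add(125004, 356083), -379578) = Mul(481087, -379578) = -182610041286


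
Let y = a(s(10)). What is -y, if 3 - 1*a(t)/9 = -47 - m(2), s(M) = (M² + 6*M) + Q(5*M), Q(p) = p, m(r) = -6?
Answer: -396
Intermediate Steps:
s(M) = M² + 11*M (s(M) = (M² + 6*M) + 5*M = M² + 11*M)
a(t) = 396 (a(t) = 27 - 9*(-47 - 1*(-6)) = 27 - 9*(-47 + 6) = 27 - 9*(-41) = 27 + 369 = 396)
y = 396
-y = -1*396 = -396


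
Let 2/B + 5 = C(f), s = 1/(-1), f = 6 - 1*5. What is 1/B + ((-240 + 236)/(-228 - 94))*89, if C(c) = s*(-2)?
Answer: -127/322 ≈ -0.39441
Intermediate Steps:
f = 1 (f = 6 - 5 = 1)
s = -1
C(c) = 2 (C(c) = -1*(-2) = 2)
B = -⅔ (B = 2/(-5 + 2) = 2/(-3) = 2*(-⅓) = -⅔ ≈ -0.66667)
1/B + ((-240 + 236)/(-228 - 94))*89 = 1/(-⅔) + ((-240 + 236)/(-228 - 94))*89 = -3/2 - 4/(-322)*89 = -3/2 - 4*(-1/322)*89 = -3/2 + (2/161)*89 = -3/2 + 178/161 = -127/322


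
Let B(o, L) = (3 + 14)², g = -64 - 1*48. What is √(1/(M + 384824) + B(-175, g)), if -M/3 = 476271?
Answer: 2*√78746216309745/1043989 ≈ 17.000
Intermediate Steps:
M = -1428813 (M = -3*476271 = -1428813)
g = -112 (g = -64 - 48 = -112)
B(o, L) = 289 (B(o, L) = 17² = 289)
√(1/(M + 384824) + B(-175, g)) = √(1/(-1428813 + 384824) + 289) = √(1/(-1043989) + 289) = √(-1/1043989 + 289) = √(301712820/1043989) = 2*√78746216309745/1043989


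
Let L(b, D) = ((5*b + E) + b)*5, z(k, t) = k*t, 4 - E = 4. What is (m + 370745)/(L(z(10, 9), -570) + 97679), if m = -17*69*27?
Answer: 339074/100379 ≈ 3.3779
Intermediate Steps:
E = 0 (E = 4 - 1*4 = 4 - 4 = 0)
m = -31671 (m = -1173*27 = -31671)
L(b, D) = 30*b (L(b, D) = ((5*b + 0) + b)*5 = (5*b + b)*5 = (6*b)*5 = 30*b)
(m + 370745)/(L(z(10, 9), -570) + 97679) = (-31671 + 370745)/(30*(10*9) + 97679) = 339074/(30*90 + 97679) = 339074/(2700 + 97679) = 339074/100379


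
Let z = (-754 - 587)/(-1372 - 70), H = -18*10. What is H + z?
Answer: -258219/1442 ≈ -179.07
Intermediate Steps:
H = -180
z = 1341/1442 (z = -1341/(-1442) = -1341*(-1/1442) = 1341/1442 ≈ 0.92996)
H + z = -180 + 1341/1442 = -258219/1442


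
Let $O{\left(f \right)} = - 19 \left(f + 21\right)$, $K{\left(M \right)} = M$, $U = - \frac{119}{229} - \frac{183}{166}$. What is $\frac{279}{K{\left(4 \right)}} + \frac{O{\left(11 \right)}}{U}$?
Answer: $\frac{109653467}{246644} \approx 444.58$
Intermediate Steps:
$U = - \frac{61661}{38014}$ ($U = \left(-119\right) \frac{1}{229} - \frac{183}{166} = - \frac{119}{229} - \frac{183}{166} = - \frac{61661}{38014} \approx -1.6221$)
$O{\left(f \right)} = -399 - 19 f$ ($O{\left(f \right)} = - 19 \left(21 + f\right) = -399 - 19 f$)
$\frac{279}{K{\left(4 \right)}} + \frac{O{\left(11 \right)}}{U} = \frac{279}{4} + \frac{-399 - 209}{- \frac{61661}{38014}} = 279 \cdot \frac{1}{4} + \left(-399 - 209\right) \left(- \frac{38014}{61661}\right) = \frac{279}{4} - - \frac{23112512}{61661} = \frac{279}{4} + \frac{23112512}{61661} = \frac{109653467}{246644}$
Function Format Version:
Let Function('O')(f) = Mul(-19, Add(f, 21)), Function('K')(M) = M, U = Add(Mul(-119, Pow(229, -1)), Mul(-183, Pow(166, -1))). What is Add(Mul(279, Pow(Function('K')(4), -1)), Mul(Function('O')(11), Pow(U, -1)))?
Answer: Rational(109653467, 246644) ≈ 444.58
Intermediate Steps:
U = Rational(-61661, 38014) (U = Add(Mul(-119, Rational(1, 229)), Mul(-183, Rational(1, 166))) = Add(Rational(-119, 229), Rational(-183, 166)) = Rational(-61661, 38014) ≈ -1.6221)
Function('O')(f) = Add(-399, Mul(-19, f)) (Function('O')(f) = Mul(-19, Add(21, f)) = Add(-399, Mul(-19, f)))
Add(Mul(279, Pow(Function('K')(4), -1)), Mul(Function('O')(11), Pow(U, -1))) = Add(Mul(279, Pow(4, -1)), Mul(Add(-399, Mul(-19, 11)), Pow(Rational(-61661, 38014), -1))) = Add(Mul(279, Rational(1, 4)), Mul(Add(-399, -209), Rational(-38014, 61661))) = Add(Rational(279, 4), Mul(-608, Rational(-38014, 61661))) = Add(Rational(279, 4), Rational(23112512, 61661)) = Rational(109653467, 246644)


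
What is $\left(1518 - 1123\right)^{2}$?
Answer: $156025$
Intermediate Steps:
$\left(1518 - 1123\right)^{2} = 395^{2} = 156025$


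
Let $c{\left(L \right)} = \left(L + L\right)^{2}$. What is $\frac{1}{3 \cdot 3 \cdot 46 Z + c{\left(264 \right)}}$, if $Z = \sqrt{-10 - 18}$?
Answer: $\frac{1936}{539759151} - \frac{23 i \sqrt{7}}{2159036604} \approx 3.5868 \cdot 10^{-6} - 2.8185 \cdot 10^{-8} i$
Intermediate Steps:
$Z = 2 i \sqrt{7}$ ($Z = \sqrt{-28} = 2 i \sqrt{7} \approx 5.2915 i$)
$c{\left(L \right)} = 4 L^{2}$ ($c{\left(L \right)} = \left(2 L\right)^{2} = 4 L^{2}$)
$\frac{1}{3 \cdot 3 \cdot 46 Z + c{\left(264 \right)}} = \frac{1}{3 \cdot 3 \cdot 46 \cdot 2 i \sqrt{7} + 4 \cdot 264^{2}} = \frac{1}{9 \cdot 46 \cdot 2 i \sqrt{7} + 4 \cdot 69696} = \frac{1}{414 \cdot 2 i \sqrt{7} + 278784} = \frac{1}{828 i \sqrt{7} + 278784} = \frac{1}{278784 + 828 i \sqrt{7}}$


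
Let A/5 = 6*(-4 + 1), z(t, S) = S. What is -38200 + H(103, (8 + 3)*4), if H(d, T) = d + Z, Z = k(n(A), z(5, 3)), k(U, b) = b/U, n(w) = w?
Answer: -1142911/30 ≈ -38097.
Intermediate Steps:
A = -90 (A = 5*(6*(-4 + 1)) = 5*(6*(-3)) = 5*(-18) = -90)
Z = -1/30 (Z = 3/(-90) = 3*(-1/90) = -1/30 ≈ -0.033333)
H(d, T) = -1/30 + d (H(d, T) = d - 1/30 = -1/30 + d)
-38200 + H(103, (8 + 3)*4) = -38200 + (-1/30 + 103) = -38200 + 3089/30 = -1142911/30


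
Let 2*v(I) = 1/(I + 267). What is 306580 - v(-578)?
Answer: 190692761/622 ≈ 3.0658e+5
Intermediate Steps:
v(I) = 1/(2*(267 + I)) (v(I) = 1/(2*(I + 267)) = 1/(2*(267 + I)))
306580 - v(-578) = 306580 - 1/(2*(267 - 578)) = 306580 - 1/(2*(-311)) = 306580 - (-1)/(2*311) = 306580 - 1*(-1/622) = 306580 + 1/622 = 190692761/622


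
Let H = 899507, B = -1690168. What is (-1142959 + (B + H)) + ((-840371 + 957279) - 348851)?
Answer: -2165563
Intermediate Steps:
(-1142959 + (B + H)) + ((-840371 + 957279) - 348851) = (-1142959 + (-1690168 + 899507)) + ((-840371 + 957279) - 348851) = (-1142959 - 790661) + (116908 - 348851) = -1933620 - 231943 = -2165563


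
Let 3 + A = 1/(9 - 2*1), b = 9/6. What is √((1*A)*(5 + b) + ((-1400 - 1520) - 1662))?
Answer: 2*I*√56357/7 ≈ 67.828*I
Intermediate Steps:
b = 3/2 (b = 9*(⅙) = 3/2 ≈ 1.5000)
A = -20/7 (A = -3 + 1/(9 - 2*1) = -3 + 1/(9 - 2) = -3 + 1/7 = -3 + ⅐ = -20/7 ≈ -2.8571)
√((1*A)*(5 + b) + ((-1400 - 1520) - 1662)) = √((1*(-20/7))*(5 + 3/2) + ((-1400 - 1520) - 1662)) = √(-20/7*13/2 + (-2920 - 1662)) = √(-130/7 - 4582) = √(-32204/7) = 2*I*√56357/7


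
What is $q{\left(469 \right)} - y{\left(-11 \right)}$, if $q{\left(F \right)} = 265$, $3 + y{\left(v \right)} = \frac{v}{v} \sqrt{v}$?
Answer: $268 - i \sqrt{11} \approx 268.0 - 3.3166 i$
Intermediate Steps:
$y{\left(v \right)} = -3 + \sqrt{v}$ ($y{\left(v \right)} = -3 + \frac{v}{v} \sqrt{v} = -3 + 1 \sqrt{v} = -3 + \sqrt{v}$)
$q{\left(469 \right)} - y{\left(-11 \right)} = 265 - \left(-3 + \sqrt{-11}\right) = 265 - \left(-3 + i \sqrt{11}\right) = 265 + \left(3 - i \sqrt{11}\right) = 268 - i \sqrt{11}$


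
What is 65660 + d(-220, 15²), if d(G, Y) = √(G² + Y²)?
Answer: 65660 + 5*√3961 ≈ 65975.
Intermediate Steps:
65660 + d(-220, 15²) = 65660 + √((-220)² + (15²)²) = 65660 + √(48400 + 225²) = 65660 + √(48400 + 50625) = 65660 + √99025 = 65660 + 5*√3961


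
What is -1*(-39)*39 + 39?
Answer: 1560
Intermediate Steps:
-1*(-39)*39 + 39 = 39*39 + 39 = 1521 + 39 = 1560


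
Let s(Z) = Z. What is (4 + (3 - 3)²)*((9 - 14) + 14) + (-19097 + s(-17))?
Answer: -19078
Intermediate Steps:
(4 + (3 - 3)²)*((9 - 14) + 14) + (-19097 + s(-17)) = (4 + (3 - 3)²)*((9 - 14) + 14) + (-19097 - 17) = (4 + 0²)*(-5 + 14) - 19114 = (4 + 0)*9 - 19114 = 4*9 - 19114 = 36 - 19114 = -19078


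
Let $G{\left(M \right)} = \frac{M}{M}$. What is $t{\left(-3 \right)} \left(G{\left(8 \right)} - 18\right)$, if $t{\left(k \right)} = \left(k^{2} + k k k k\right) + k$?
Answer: $-1479$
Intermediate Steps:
$G{\left(M \right)} = 1$
$t{\left(k \right)} = k + k^{2} + k^{4}$ ($t{\left(k \right)} = \left(k^{2} + k^{2} k k\right) + k = \left(k^{2} + k^{3} k\right) + k = \left(k^{2} + k^{4}\right) + k = k + k^{2} + k^{4}$)
$t{\left(-3 \right)} \left(G{\left(8 \right)} - 18\right) = - 3 \left(1 - 3 + \left(-3\right)^{3}\right) \left(1 - 18\right) = - 3 \left(1 - 3 - 27\right) \left(-17\right) = \left(-3\right) \left(-29\right) \left(-17\right) = 87 \left(-17\right) = -1479$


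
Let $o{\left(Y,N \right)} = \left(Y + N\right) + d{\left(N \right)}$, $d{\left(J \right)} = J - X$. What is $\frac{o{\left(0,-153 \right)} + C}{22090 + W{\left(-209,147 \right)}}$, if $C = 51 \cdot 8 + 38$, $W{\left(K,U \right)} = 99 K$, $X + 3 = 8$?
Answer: $\frac{135}{1399} \approx 0.096498$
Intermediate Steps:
$X = 5$ ($X = -3 + 8 = 5$)
$d{\left(J \right)} = -5 + J$ ($d{\left(J \right)} = J - 5 = -5 + J$)
$C = 446$ ($C = 408 + 38 = 446$)
$o{\left(Y,N \right)} = -5 + Y + 2 N$ ($o{\left(Y,N \right)} = \left(Y + N\right) + \left(-5 + N\right) = \left(N + Y\right) + \left(-5 + N\right) = -5 + Y + 2 N$)
$\frac{o{\left(0,-153 \right)} + C}{22090 + W{\left(-209,147 \right)}} = \frac{\left(-5 + 0 + 2 \left(-153\right)\right) + 446}{22090 + 99 \left(-209\right)} = \frac{\left(-5 + 0 - 306\right) + 446}{22090 - 20691} = \frac{-311 + 446}{1399} = 135 \cdot \frac{1}{1399} = \frac{135}{1399}$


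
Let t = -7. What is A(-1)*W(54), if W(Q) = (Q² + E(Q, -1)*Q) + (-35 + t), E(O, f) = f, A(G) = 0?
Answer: 0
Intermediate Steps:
W(Q) = -42 + Q² - Q (W(Q) = (Q² - Q) + (-35 - 7) = (Q² - Q) - 42 = -42 + Q² - Q)
A(-1)*W(54) = 0*(-42 + 54² - 1*54) = 0*(-42 + 2916 - 54) = 0*2820 = 0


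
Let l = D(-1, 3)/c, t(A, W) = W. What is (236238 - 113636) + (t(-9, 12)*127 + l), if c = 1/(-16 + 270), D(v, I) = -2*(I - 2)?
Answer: 123618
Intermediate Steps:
D(v, I) = 4 - 2*I (D(v, I) = -2*(-2 + I) = 4 - 2*I)
c = 1/254 ≈ 0.0039370
l = -508 (l = (4 - 2*3)/(1/254) = (4 - 6)*254 = -2*254 = -508)
(236238 - 113636) + (t(-9, 12)*127 + l) = (236238 - 113636) + (12*127 - 508) = 122602 + (1524 - 508) = 122602 + 1016 = 123618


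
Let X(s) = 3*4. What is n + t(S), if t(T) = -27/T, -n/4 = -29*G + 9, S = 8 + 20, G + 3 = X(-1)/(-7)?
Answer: -16347/28 ≈ -583.82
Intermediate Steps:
X(s) = 12
G = -33/7 (G = -3 + 12/(-7) = -3 + 12*(-1/7) = -3 - 12/7 = -33/7 ≈ -4.7143)
S = 28
n = -4080/7 (n = -4*(-29*(-33/7) + 9) = -4*(957/7 + 9) = -4*1020/7 = -4080/7 ≈ -582.86)
n + t(S) = -4080/7 - 27/28 = -16347/28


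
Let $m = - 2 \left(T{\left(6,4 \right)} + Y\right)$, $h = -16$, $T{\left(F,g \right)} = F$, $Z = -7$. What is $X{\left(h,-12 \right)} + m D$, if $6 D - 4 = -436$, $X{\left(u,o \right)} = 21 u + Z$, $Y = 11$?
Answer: $2105$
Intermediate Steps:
$X{\left(u,o \right)} = -7 + 21 u$ ($X{\left(u,o \right)} = 21 u - 7 = -7 + 21 u$)
$D = -72$ ($D = \frac{2}{3} + \frac{1}{6} \left(-436\right) = \frac{2}{3} - \frac{218}{3} = -72$)
$m = -34$ ($m = - 2 \left(6 + 11\right) = \left(-2\right) 17 = -34$)
$X{\left(h,-12 \right)} + m D = \left(-7 + 21 \left(-16\right)\right) - -2448 = \left(-7 - 336\right) + 2448 = -343 + 2448 = 2105$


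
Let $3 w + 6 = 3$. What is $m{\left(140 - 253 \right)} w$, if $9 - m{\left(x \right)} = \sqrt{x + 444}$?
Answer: $-9 + \sqrt{331} \approx 9.1934$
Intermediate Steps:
$w = -1$ ($w = -2 + \frac{1}{3} \cdot 3 = -2 + 1 = -1$)
$m{\left(x \right)} = 9 - \sqrt{444 + x}$ ($m{\left(x \right)} = 9 - \sqrt{x + 444} = 9 - \sqrt{444 + x}$)
$m{\left(140 - 253 \right)} w = \left(9 - \sqrt{444 + \left(140 - 253\right)}\right) \left(-1\right) = \left(9 - \sqrt{444 - 113}\right) \left(-1\right) = \left(9 - \sqrt{331}\right) \left(-1\right) = -9 + \sqrt{331}$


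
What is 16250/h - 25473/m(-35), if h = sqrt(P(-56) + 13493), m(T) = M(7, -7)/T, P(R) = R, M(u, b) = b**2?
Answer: 18195 + 16250*sqrt(1493)/4479 ≈ 18335.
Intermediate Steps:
m(T) = 49/T (m(T) = (-7)**2/T = 49/T)
h = 3*sqrt(1493) (h = sqrt(-56 + 13493) = sqrt(13437) = 3*sqrt(1493) ≈ 115.92)
16250/h - 25473/m(-35) = 16250/((3*sqrt(1493))) - 25473/(49/(-35)) = 16250*(sqrt(1493)/4479) - 25473/(49*(-1/35)) = 16250*sqrt(1493)/4479 - 25473/(-7/5) = 16250*sqrt(1493)/4479 - 25473*(-5/7) = 16250*sqrt(1493)/4479 + 18195 = 18195 + 16250*sqrt(1493)/4479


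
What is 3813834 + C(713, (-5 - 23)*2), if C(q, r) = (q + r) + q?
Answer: 3815204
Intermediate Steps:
C(q, r) = r + 2*q
3813834 + C(713, (-5 - 23)*2) = 3813834 + ((-5 - 23)*2 + 2*713) = 3813834 + (-28*2 + 1426) = 3813834 + (-56 + 1426) = 3813834 + 1370 = 3815204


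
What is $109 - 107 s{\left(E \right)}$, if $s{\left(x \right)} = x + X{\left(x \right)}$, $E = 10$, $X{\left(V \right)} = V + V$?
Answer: $-3101$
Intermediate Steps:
$X{\left(V \right)} = 2 V$
$s{\left(x \right)} = 3 x$ ($s{\left(x \right)} = x + 2 x = 3 x$)
$109 - 107 s{\left(E \right)} = 109 - 107 \cdot 3 \cdot 10 = 109 - 3210 = -3101$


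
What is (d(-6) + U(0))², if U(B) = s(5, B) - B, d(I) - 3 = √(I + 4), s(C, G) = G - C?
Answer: (2 - I*√2)² ≈ 2.0 - 5.6569*I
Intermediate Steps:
d(I) = 3 + √(4 + I) (d(I) = 3 + √(I + 4) = 3 + √(4 + I))
U(B) = -5 (U(B) = (B - 1*5) - B = (B - 5) - B = (-5 + B) - B = -5)
(d(-6) + U(0))² = ((3 + √(4 - 6)) - 5)² = ((3 + √(-2)) - 5)² = ((3 + I*√2) - 5)² = (-2 + I*√2)²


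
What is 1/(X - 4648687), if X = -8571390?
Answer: -1/13220077 ≈ -7.5643e-8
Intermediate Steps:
1/(X - 4648687) = 1/(-8571390 - 4648687) = 1/(-13220077) = -1/13220077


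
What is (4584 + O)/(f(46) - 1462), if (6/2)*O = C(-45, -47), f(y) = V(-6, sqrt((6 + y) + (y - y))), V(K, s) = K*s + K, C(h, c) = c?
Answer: -5029735/1614864 + 13705*sqrt(13)/538288 ≈ -3.0229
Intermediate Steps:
V(K, s) = K + K*s
f(y) = -6 - 6*sqrt(6 + y) (f(y) = -6*(1 + sqrt((6 + y) + (y - y))) = -6*(1 + sqrt((6 + y) + 0)) = -6*(1 + sqrt(6 + y)) = -6 - 6*sqrt(6 + y))
O = -47/3 (O = (1/3)*(-47) = -47/3 ≈ -15.667)
(4584 + O)/(f(46) - 1462) = (4584 - 47/3)/((-6 - 6*sqrt(6 + 46)) - 1462) = 13705/(3*((-6 - 12*sqrt(13)) - 1462)) = 13705/(3*(-1468 - 12*sqrt(13)))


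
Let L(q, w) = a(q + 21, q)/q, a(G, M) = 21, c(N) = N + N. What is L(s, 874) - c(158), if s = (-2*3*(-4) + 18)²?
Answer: -26543/84 ≈ -315.99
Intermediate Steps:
c(N) = 2*N
s = 1764 (s = (-6*(-4) + 18)² = (24 + 18)² = 42² = 1764)
L(q, w) = 21/q
L(s, 874) - c(158) = 21/1764 - 2*158 = 21*(1/1764) - 1*316 = 1/84 - 316 = -26543/84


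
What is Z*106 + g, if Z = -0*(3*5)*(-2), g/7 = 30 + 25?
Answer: 385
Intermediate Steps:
g = 385 (g = 7*(30 + 25) = 7*55 = 385)
Z = 0 (Z = -0*15*(-2) = -0*(-2) = -1*0 = 0)
Z*106 + g = 0*106 + 385 = 0 + 385 = 385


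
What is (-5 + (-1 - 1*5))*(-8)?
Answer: 88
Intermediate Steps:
(-5 + (-1 - 1*5))*(-8) = (-5 + (-1 - 5))*(-8) = (-5 - 6)*(-8) = -11*(-8) = 88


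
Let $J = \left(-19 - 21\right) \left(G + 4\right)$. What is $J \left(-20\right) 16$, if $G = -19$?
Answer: $-192000$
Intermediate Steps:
$J = 600$ ($J = \left(-19 - 21\right) \left(-19 + 4\right) = \left(-40\right) \left(-15\right) = 600$)
$J \left(-20\right) 16 = 600 \left(-20\right) 16 = \left(-12000\right) 16 = -192000$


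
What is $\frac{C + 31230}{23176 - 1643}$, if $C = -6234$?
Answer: $\frac{24996}{21533} \approx 1.1608$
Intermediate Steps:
$\frac{C + 31230}{23176 - 1643} = \frac{-6234 + 31230}{23176 - 1643} = \frac{24996}{21533}$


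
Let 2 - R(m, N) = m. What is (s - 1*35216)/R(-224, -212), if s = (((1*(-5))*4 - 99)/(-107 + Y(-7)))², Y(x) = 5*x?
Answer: -710081263/4557064 ≈ -155.82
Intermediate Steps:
R(m, N) = 2 - m
s = 14161/20164 (s = (((1*(-5))*4 - 99)/(-107 + 5*(-7)))² = ((-5*4 - 99)/(-107 - 35))² = ((-20 - 99)/(-142))² = (-119*(-1/142))² = (119/142)² = 14161/20164 ≈ 0.70229)
(s - 1*35216)/R(-224, -212) = (14161/20164 - 1*35216)/(2 - 1*(-224)) = (14161/20164 - 35216)/(2 + 224) = -710081263/20164/226 = -710081263/20164*1/226 = -710081263/4557064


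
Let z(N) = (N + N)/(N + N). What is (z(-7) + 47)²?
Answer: 2304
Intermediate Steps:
z(N) = 1 (z(N) = (2*N)/((2*N)) = (2*N)*(1/(2*N)) = 1)
(z(-7) + 47)² = (1 + 47)² = 48² = 2304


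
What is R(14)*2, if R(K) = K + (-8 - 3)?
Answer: 6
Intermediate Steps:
R(K) = -11 + K (R(K) = K - 11 = -11 + K)
R(14)*2 = (-11 + 14)*2 = 3*2 = 6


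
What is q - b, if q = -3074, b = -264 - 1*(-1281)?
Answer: -4091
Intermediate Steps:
b = 1017 (b = -264 + 1281 = 1017)
q - b = -3074 - 1*1017 = -3074 - 1017 = -4091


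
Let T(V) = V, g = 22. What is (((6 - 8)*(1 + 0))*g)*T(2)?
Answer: -88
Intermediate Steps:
(((6 - 8)*(1 + 0))*g)*T(2) = (((6 - 8)*(1 + 0))*22)*2 = (-2*1*22)*2 = -2*22*2 = -44*2 = -88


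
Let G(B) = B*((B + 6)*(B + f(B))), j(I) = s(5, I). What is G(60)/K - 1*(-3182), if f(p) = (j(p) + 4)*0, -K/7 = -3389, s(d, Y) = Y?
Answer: 75724186/23723 ≈ 3192.0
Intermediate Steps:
j(I) = I
K = 23723 (K = -7*(-3389) = 23723)
f(p) = 0 (f(p) = (p + 4)*0 = (4 + p)*0 = 0)
G(B) = B²*(6 + B) (G(B) = B*((B + 6)*(B + 0)) = B*((6 + B)*B) = B*(B*(6 + B)) = B²*(6 + B))
G(60)/K - 1*(-3182) = (60²*(6 + 60))/23723 - 1*(-3182) = (3600*66)*(1/23723) + 3182 = 237600*(1/23723) + 3182 = 237600/23723 + 3182 = 75724186/23723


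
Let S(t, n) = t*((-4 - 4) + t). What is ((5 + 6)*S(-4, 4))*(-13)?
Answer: -6864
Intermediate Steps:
S(t, n) = t*(-8 + t)
((5 + 6)*S(-4, 4))*(-13) = ((5 + 6)*(-4*(-8 - 4)))*(-13) = (11*(-4*(-12)))*(-13) = (11*48)*(-13) = 528*(-13) = -6864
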